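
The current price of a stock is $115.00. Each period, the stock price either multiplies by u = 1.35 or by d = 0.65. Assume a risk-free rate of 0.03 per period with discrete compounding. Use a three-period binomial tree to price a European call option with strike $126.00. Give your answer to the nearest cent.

$26.76

Risk-neutral probability p = (1 + 0.03 − 0.65)/(1.35 − 0.65) = 0.3800/0.7000 = 0.5429
Terminal stock prices: S_uuu = 282.9, S_uud = 136.2, S_udd = 65.59, S_ddd = 31.58
Terminal payoffs (S − K): max(156.9, 0) = 156.9, max(10.23, 0) = 10.23, max(-60.41, 0) = 0, max(-94.42, 0) = 0
Node uu (S = 209.6): V_uu = 1/1.03·[0.5429·156.9431 + 0.4571·10.2319] = 87.2574
Node ud (S = 100.9): V_ud = 1/1.03·[0.5429·10.2319 + 0.4571·0.0000] = 5.3927
Node dd (S = 48.59): V_dd = 1/1.03·[0.5429·0.0000 + 0.4571·0.0000] = 0.0000
Node u (S = 155.2): V_u = 1/1.03·[0.5429·87.2574 + 0.4571·5.3927] = 48.3821
Node d (S = 74.75): V_d = 1/1.03·[0.5429·5.3927 + 0.4571·0.0000] = 2.8422
Node 0 (S = 115): V_0 = 1/1.03·[0.5429·48.3821 + 0.4571·2.8422] = 26.7610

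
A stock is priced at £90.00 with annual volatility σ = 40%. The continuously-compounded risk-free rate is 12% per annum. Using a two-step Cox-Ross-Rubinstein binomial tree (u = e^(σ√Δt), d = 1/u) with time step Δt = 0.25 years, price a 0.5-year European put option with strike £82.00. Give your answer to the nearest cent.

CRR parameters: u = e^(σ√Δt) = e^(0.4·√0.25) = 1.2214, d = 1/u = 0.8187
Per-period rate: rΔt = 0.12·0.25 = 0.03, so R = e^0.03 = 1.0305
Risk-neutral probability p = (e^0.03 − 0.8187)/(1.2214 − 0.8187) = 0.2117/0.4027 = 0.5258
Terminal stock prices: S_uu = 134.3, S_ud = 90, S_dd = 60.33
Terminal payoffs (K − S): max(-52.26, 0) = 0, max(-8, 0) = 0, max(21.67, 0) = 21.67
Node u (S = 109.9): V_u = e^(−0.03)·[0.5258·0.0000 + 0.4742·0.0000] = 0.0000
Node d (S = 73.69): V_d = e^(−0.03)·[0.5258·0.0000 + 0.4742·21.6712] = 9.9728
Node 0 (S = 90): V_0 = e^(−0.03)·[0.5258·0.0000 + 0.4742·9.9728] = 4.5894

£4.59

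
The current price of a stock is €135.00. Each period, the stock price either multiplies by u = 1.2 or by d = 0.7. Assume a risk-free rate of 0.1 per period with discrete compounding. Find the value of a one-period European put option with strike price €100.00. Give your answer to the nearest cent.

€1.00

Risk-neutral probability p = (1 + 0.1 − 0.7)/(1.2 − 0.7) = 0.4000/0.5000 = 0.8000
Terminal stock prices: S_u = 162, S_d = 94.5
Terminal payoffs (K − S): max(-62, 0) = 0, max(5.5, 0) = 5.5
Node 0 (S = 135): V_0 = 1/1.1·[0.8000·0.0000 + 0.2000·5.5000] = 1.0000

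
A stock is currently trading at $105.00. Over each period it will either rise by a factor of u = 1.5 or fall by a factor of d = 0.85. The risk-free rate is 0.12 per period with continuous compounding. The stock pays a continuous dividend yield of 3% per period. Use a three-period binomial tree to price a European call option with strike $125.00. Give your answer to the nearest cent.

$22.46

Per-period risk-free factor R = e^0.12 = 1.1275; dividend-adjusted growth = e^(0.12−0.03) = 1.0942.
Risk-neutral probability p = (1.0942 − 0.85)/(1.5 − 0.85) = 0.2442/0.6500 = 0.3757
Terminal stock prices: S_uuu = 354.4, S_uud = 200.8, S_udd = 113.8, S_ddd = 64.48
Terminal payoffs (S − K): max(229.4, 0) = 229.4, max(75.81, 0) = 75.81, max(-11.21, 0) = 0, max(-60.52, 0) = 0
Node uu (S = 236.2): V_uu = e^(−0.12)·[0.3757·229.3750 + 0.6243·75.8125] = 118.4027
Node ud (S = 133.9): V_ud = e^(−0.12)·[0.3757·75.8125 + 0.6243·0.0000] = 25.2588
Node dd (S = 75.86): V_dd = e^(−0.12)·[0.3757·0.0000 + 0.6243·0.0000] = 0.0000
Node u (S = 157.5): V_u = e^(−0.12)·[0.3757·118.4027 + 0.6243·25.2588] = 53.4357
Node d (S = 89.25): V_d = e^(−0.12)·[0.3757·25.2588 + 0.6243·0.0000] = 8.4156
Node 0 (S = 105): V_0 = e^(−0.12)·[0.3757·53.4357 + 0.6243·8.4156] = 22.4635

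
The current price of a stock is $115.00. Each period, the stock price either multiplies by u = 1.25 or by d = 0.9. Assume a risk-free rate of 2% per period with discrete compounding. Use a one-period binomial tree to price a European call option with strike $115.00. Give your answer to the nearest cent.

$9.66

Risk-neutral probability p = (1 + 0.02 − 0.9)/(1.25 − 0.9) = 0.1200/0.3500 = 0.3429
Terminal stock prices: S_u = 143.8, S_d = 103.5
Terminal payoffs (S − K): max(28.75, 0) = 28.75, max(-11.5, 0) = 0
Node 0 (S = 115): V_0 = 1/1.02·[0.3429·28.7500 + 0.6571·0.0000] = 9.6639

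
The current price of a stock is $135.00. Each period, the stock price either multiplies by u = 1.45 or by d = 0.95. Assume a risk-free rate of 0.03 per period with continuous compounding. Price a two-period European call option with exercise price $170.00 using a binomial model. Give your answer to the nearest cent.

$6.84

Risk-neutral probability p = (e^0.03 − 0.95)/(1.45 − 0.95) = 0.0805/0.5000 = 0.1609
Terminal stock prices: S_uu = 283.8, S_ud = 186, S_dd = 121.8
Terminal payoffs (S − K): max(113.8, 0) = 113.8, max(15.96, 0) = 15.96, max(-48.16, 0) = 0
Node u (S = 195.8): V_u = e^(−0.03)·[0.1609·113.8375 + 0.8391·15.9625] = 30.7743
Node d (S = 128.2): V_d = e^(−0.03)·[0.1609·15.9625 + 0.8391·0.0000] = 2.4926
Node 0 (S = 135): V_0 = e^(−0.03)·[0.1609·30.7743 + 0.8391·2.4926] = 6.8352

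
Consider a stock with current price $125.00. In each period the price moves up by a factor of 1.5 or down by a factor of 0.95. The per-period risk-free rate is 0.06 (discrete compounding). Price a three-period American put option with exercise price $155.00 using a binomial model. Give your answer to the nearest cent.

Risk-neutral probability p = (1 + 0.06 − 0.95)/(1.5 − 0.95) = 0.1100/0.5500 = 0.2000
Terminal stock prices: S_uuu = 421.9, S_uud = 267.2, S_udd = 169.2, S_ddd = 107.2
Terminal payoffs (K − S): max(-266.9, 0) = 0, max(-112.2, 0) = 0, max(-14.22, 0) = 0, max(47.83, 0) = 47.83
Node uu (S = 281.2): continuation = 1/1.06·[0.2000·0.0000 + 0.8000·0.0000] = 0.0000; exercise value = 0.0000 ≤ continuation, so V_uu = 0.0000
Node ud (S = 178.1): continuation = 1/1.06·[0.2000·0.0000 + 0.8000·0.0000] = 0.0000; exercise value = 0.0000 ≤ continuation, so V_ud = 0.0000
Node dd (S = 112.8): continuation = 1/1.06·[0.2000·0.0000 + 0.8000·47.8281] = 36.0967; exercise value = 42.1875 > continuation, so V_dd = 42.1875 (exercise)
Node u (S = 187.5): continuation = 1/1.06·[0.2000·0.0000 + 0.8000·0.0000] = 0.0000; exercise value = 0.0000 ≤ continuation, so V_u = 0.0000
Node d (S = 118.8): continuation = 1/1.06·[0.2000·0.0000 + 0.8000·42.1875] = 31.8396; exercise value = 36.2500 > continuation, so V_d = 36.2500 (exercise)
Node 0 (S = 125): continuation = 1/1.06·[0.2000·0.0000 + 0.8000·36.2500] = 27.3585; exercise value = 30.0000 > continuation, so V_0 = 30.0000 (exercise)

$30.00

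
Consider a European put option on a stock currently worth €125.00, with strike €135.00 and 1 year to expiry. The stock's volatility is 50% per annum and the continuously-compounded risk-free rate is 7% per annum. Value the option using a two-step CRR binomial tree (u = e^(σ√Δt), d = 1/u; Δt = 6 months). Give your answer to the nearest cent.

CRR parameters: u = e^(σ√Δt) = e^(0.5·√0.5) = 1.4241, d = 1/u = 0.7022
Per-period rate: rΔt = 0.07·0.5 = 0.035, so R = e^0.035 = 1.0356
Risk-neutral probability p = (e^0.035 − 0.7022)/(1.4241 − 0.7022) = 0.3334/0.7219 = 0.4619
Terminal stock prices: S_uu = 253.5, S_ud = 125, S_dd = 61.63
Terminal payoffs (K − S): max(-118.5, 0) = 0, max(10, 0) = 10, max(73.37, 0) = 73.37
Node u (S = 178): V_u = e^(−0.035)·[0.4619·0.0000 + 0.5381·10.0000] = 5.1963
Node d (S = 87.77): V_d = e^(−0.035)·[0.4619·10.0000 + 0.5381·73.3664] = 42.5832
Node 0 (S = 125): V_0 = e^(−0.035)·[0.4619·5.1963 + 0.5381·42.5832] = 24.4449

€24.44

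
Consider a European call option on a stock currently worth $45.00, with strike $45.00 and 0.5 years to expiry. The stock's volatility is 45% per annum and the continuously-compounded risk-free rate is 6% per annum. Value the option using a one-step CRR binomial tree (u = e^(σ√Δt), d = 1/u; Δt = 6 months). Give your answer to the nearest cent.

CRR parameters: u = e^(σ√Δt) = e^(0.45·√0.5) = 1.3746, d = 1/u = 0.7275
Per-period rate: rΔt = 0.06·0.5 = 0.03, so R = e^0.03 = 1.0305
Risk-neutral probability p = (e^0.03 − 0.7275)/(1.3746 − 0.7275) = 0.3030/0.6472 = 0.4682
Terminal stock prices: S_u = 61.86, S_d = 32.74
Terminal payoffs (S − K): max(16.86, 0) = 16.86, max(-12.26, 0) = 0
Node 0 (S = 45): V_0 = e^(−0.03)·[0.4682·16.8592 + 0.5318·0.0000] = 7.6597

$7.66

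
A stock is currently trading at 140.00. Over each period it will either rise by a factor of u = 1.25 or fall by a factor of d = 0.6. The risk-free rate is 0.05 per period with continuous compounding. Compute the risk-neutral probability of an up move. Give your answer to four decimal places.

p = 0.6943

Risk-neutral probability p = (e^0.05 − 0.6)/(1.25 − 0.6) = 0.4513/0.6500 = 0.6943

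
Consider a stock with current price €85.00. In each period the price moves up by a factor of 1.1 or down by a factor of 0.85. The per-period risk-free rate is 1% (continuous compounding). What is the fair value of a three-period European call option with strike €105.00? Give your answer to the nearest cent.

€2.07

Risk-neutral probability p = (e^0.01 − 0.85)/(1.1 − 0.85) = 0.1601/0.2500 = 0.6402
Terminal stock prices: S_uuu = 113.1, S_uud = 87.42, S_udd = 67.55, S_ddd = 52.2
Terminal payoffs (S − K): max(8.135, 0) = 8.135, max(-17.58, 0) = 0, max(-37.45, 0) = 0, max(-52.8, 0) = 0
Node uu (S = 102.9): V_uu = e^(−0.01)·[0.6402·8.1350 + 0.3598·0.0000] = 5.1562
Node ud (S = 79.48): V_ud = e^(−0.01)·[0.6402·0.0000 + 0.3598·0.0000] = 0.0000
Node dd (S = 61.41): V_dd = e^(−0.01)·[0.6402·0.0000 + 0.3598·0.0000] = 0.0000
Node u (S = 93.5): V_u = e^(−0.01)·[0.6402·5.1562 + 0.3598·0.0000] = 3.2682
Node d (S = 72.25): V_d = e^(−0.01)·[0.6402·0.0000 + 0.3598·0.0000] = 0.0000
Node 0 (S = 85): V_0 = e^(−0.01)·[0.6402·3.2682 + 0.3598·0.0000] = 2.0715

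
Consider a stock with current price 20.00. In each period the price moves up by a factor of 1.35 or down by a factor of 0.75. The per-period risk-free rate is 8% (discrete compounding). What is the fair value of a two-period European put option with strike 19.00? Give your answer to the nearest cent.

1.35

Risk-neutral probability p = (1 + 0.08 − 0.75)/(1.35 − 0.75) = 0.3300/0.6000 = 0.5500
Terminal stock prices: S_uu = 36.45, S_ud = 20.25, S_dd = 11.25
Terminal payoffs (K − S): max(-17.45, 0) = 0, max(-1.25, 0) = 0, max(7.75, 0) = 7.75
Node u (S = 27): V_u = 1/1.08·[0.5500·0.0000 + 0.4500·0.0000] = 0.0000
Node d (S = 15): V_d = 1/1.08·[0.5500·0.0000 + 0.4500·7.7500] = 3.2292
Node 0 (S = 20): V_0 = 1/1.08·[0.5500·0.0000 + 0.4500·3.2292] = 1.3455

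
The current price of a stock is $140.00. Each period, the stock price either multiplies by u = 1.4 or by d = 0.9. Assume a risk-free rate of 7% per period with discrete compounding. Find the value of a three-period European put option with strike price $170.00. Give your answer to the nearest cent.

$20.02

Risk-neutral probability p = (1 + 0.07 − 0.9)/(1.4 − 0.9) = 0.1700/0.5000 = 0.3400
Terminal stock prices: S_uuu = 384.2, S_uud = 247, S_udd = 158.8, S_ddd = 102.1
Terminal payoffs (K − S): max(-214.2, 0) = 0, max(-76.96, 0) = 0, max(11.24, 0) = 11.24, max(67.94, 0) = 67.94
Node uu (S = 274.4): V_uu = 1/1.07·[0.3400·0.0000 + 0.6600·0.0000] = 0.0000
Node ud (S = 176.4): V_ud = 1/1.07·[0.3400·0.0000 + 0.6600·11.2400] = 6.9331
Node dd (S = 113.4): V_dd = 1/1.07·[0.3400·11.2400 + 0.6600·67.9400] = 45.4785
Node u (S = 196): V_u = 1/1.07·[0.3400·0.0000 + 0.6600·6.9331] = 4.2765
Node d (S = 126): V_d = 1/1.07·[0.3400·6.9331 + 0.6600·45.4785] = 30.2552
Node 0 (S = 140): V_0 = 1/1.07·[0.3400·4.2765 + 0.6600·30.2552] = 20.0210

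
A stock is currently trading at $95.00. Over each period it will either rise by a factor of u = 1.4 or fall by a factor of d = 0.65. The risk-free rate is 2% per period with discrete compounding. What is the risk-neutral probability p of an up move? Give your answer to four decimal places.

Risk-neutral probability p = (1 + 0.02 − 0.65)/(1.4 − 0.65) = 0.3700/0.7500 = 0.4933

p = 0.4933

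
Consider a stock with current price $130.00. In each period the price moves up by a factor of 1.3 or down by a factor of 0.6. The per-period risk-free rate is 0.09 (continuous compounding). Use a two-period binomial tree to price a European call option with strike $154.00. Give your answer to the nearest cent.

Risk-neutral probability p = (e^0.09 − 0.6)/(1.3 − 0.6) = 0.4942/0.7000 = 0.7060
Terminal stock prices: S_uu = 219.7, S_ud = 101.4, S_dd = 46.8
Terminal payoffs (S − K): max(65.7, 0) = 65.7, max(-52.6, 0) = 0, max(-107.2, 0) = 0
Node u (S = 169): V_u = e^(−0.09)·[0.7060·65.7000 + 0.2940·0.0000] = 42.3898
Node d (S = 78): V_d = e^(−0.09)·[0.7060·0.0000 + 0.2940·0.0000] = 0.0000
Node 0 (S = 130): V_0 = e^(−0.09)·[0.7060·42.3898 + 0.2940·0.0000] = 27.3500

$27.35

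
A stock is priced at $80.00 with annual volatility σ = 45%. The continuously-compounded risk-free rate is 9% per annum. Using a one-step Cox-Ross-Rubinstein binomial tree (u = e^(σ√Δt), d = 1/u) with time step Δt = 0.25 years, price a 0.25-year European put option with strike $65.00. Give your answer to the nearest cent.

$0.55

CRR parameters: u = e^(σ√Δt) = e^(0.45·√0.25) = 1.2523, d = 1/u = 0.7985
Per-period rate: rΔt = 0.09·0.25 = 0.0225, so R = e^0.0225 = 1.0228
Risk-neutral probability p = (e^0.0225 − 0.7985)/(1.2523 − 0.7985) = 0.2242/0.4538 = 0.4941
Terminal stock prices: S_u = 100.2, S_d = 63.88
Terminal payoffs (K − S): max(-35.19, 0) = 0, max(1.119, 0) = 1.119
Node 0 (S = 80): V_0 = e^(−0.0225)·[0.4941·0.0000 + 0.5059·1.1187] = 0.5533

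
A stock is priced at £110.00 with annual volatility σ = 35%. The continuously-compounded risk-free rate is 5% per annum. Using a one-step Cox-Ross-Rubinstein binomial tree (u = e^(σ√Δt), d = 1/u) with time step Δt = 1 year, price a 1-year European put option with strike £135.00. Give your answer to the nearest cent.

CRR parameters: u = e^(σ√Δt) = e^(0.35·√1) = 1.4191, d = 1/u = 0.7047
Per-period rate: rΔt = 0.05·1 = 0.05, so R = e^0.05 = 1.0513
Risk-neutral probability p = (e^0.05 − 0.7047)/(1.4191 − 0.7047) = 0.3466/0.7144 = 0.4852
Terminal stock prices: S_u = 156.1, S_d = 77.52
Terminal payoffs (K − S): max(-21.1, 0) = 0, max(57.48, 0) = 57.48
Node 0 (S = 110): V_0 = e^(−0.05)·[0.4852·0.0000 + 0.5148·57.4843] = 28.1523

£28.15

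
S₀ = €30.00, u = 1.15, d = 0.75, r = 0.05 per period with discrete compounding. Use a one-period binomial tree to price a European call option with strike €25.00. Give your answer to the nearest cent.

Risk-neutral probability p = (1 + 0.05 − 0.75)/(1.15 − 0.75) = 0.3000/0.4000 = 0.7500
Terminal stock prices: S_u = 34.5, S_d = 22.5
Terminal payoffs (S − K): max(9.5, 0) = 9.5, max(-2.5, 0) = 0
Node 0 (S = 30): V_0 = 1/1.05·[0.7500·9.5000 + 0.2500·0.0000] = 6.7857

€6.79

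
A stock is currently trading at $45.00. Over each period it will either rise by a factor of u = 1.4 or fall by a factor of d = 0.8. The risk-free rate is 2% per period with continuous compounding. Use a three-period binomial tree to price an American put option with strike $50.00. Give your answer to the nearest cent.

Risk-neutral probability p = (e^0.02 − 0.8)/(1.4 − 0.8) = 0.2202/0.6000 = 0.3670
Terminal stock prices: S_uuu = 123.5, S_uud = 70.56, S_udd = 40.32, S_ddd = 23.04
Terminal payoffs (K − S): max(-73.48, 0) = 0, max(-20.56, 0) = 0, max(9.68, 0) = 9.68, max(26.96, 0) = 26.96
Node uu (S = 88.2): continuation = e^(−0.02)·[0.3670·0.0000 + 0.6330·0.0000] = 0.0000; exercise value = 0.0000 ≤ continuation, so V_uu = 0.0000
Node ud (S = 50.4): continuation = e^(−0.02)·[0.3670·0.0000 + 0.6330·9.6800] = 6.0061; exercise value = 0.0000 ≤ continuation, so V_ud = 6.0061
Node dd (S = 28.8): continuation = e^(−0.02)·[0.3670·9.6800 + 0.6330·26.9600] = 20.2099; exercise value = 21.2000 > continuation, so V_dd = 21.2000 (exercise)
Node u (S = 63): continuation = e^(−0.02)·[0.3670·0.0000 + 0.6330·6.0061] = 3.7266; exercise value = 0.0000 ≤ continuation, so V_u = 3.7266
Node d (S = 36): continuation = e^(−0.02)·[0.3670·6.0061 + 0.6330·21.2000] = 15.3144; exercise value = 14.0000 ≤ continuation, so V_d = 15.3144
Node 0 (S = 45): continuation = e^(−0.02)·[0.3670·3.7266 + 0.6330·15.3144] = 10.8426; exercise value = 5.0000 ≤ continuation, so V_0 = 10.8426

$10.84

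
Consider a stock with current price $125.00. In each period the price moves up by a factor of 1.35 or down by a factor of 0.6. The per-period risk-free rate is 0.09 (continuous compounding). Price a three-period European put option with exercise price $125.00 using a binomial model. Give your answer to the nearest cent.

Risk-neutral probability p = (e^0.09 − 0.6)/(1.35 − 0.6) = 0.4942/0.7500 = 0.6589
Terminal stock prices: S_uuu = 307.5, S_uud = 136.7, S_udd = 60.75, S_ddd = 27
Terminal payoffs (K − S): max(-182.5, 0) = 0, max(-11.69, 0) = 0, max(64.25, 0) = 64.25, max(98, 0) = 98
Node uu (S = 227.8): V_uu = e^(−0.09)·[0.6589·0.0000 + 0.3411·0.0000] = 0.0000
Node ud (S = 101.2): V_ud = e^(−0.09)·[0.6589·0.0000 + 0.3411·64.2500] = 20.0295
Node dd (S = 45): V_dd = e^(−0.09)·[0.6589·64.2500 + 0.3411·98.0000] = 69.2414
Node u (S = 168.8): V_u = e^(−0.09)·[0.6589·0.0000 + 0.3411·20.0295] = 6.2440
Node d (S = 75): V_d = e^(−0.09)·[0.6589·20.0295 + 0.3411·69.2414] = 33.6470
Node 0 (S = 125): V_0 = e^(−0.09)·[0.6589·6.2440 + 0.3411·33.6470] = 14.2493

$14.25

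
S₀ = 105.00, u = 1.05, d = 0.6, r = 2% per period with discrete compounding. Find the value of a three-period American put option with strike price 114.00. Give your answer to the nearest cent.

Risk-neutral probability p = (1 + 0.02 − 0.6)/(1.05 − 0.6) = 0.4200/0.4500 = 0.9333
Terminal stock prices: S_uuu = 121.6, S_uud = 69.46, S_udd = 39.69, S_ddd = 22.68
Terminal payoffs (K − S): max(-7.551, 0) = 0, max(44.54, 0) = 44.54, max(74.31, 0) = 74.31, max(91.32, 0) = 91.32
Node uu (S = 115.8): continuation = 1/1.02·[0.9333·0.0000 + 0.0667·44.5425] = 2.9113; exercise value = 0.0000 ≤ continuation, so V_uu = 2.9113
Node ud (S = 66.15): continuation = 1/1.02·[0.9333·44.5425 + 0.0667·74.3100] = 45.6147; exercise value = 47.8500 > continuation, so V_ud = 47.8500 (exercise)
Node dd (S = 37.8): continuation = 1/1.02·[0.9333·74.3100 + 0.0667·91.3200] = 73.9647; exercise value = 76.2000 > continuation, so V_dd = 76.2000 (exercise)
Node u (S = 110.2): continuation = 1/1.02·[0.9333·2.9113 + 0.0667·47.8500] = 5.7914; exercise value = 3.7500 ≤ continuation, so V_u = 5.7914
Node d (S = 63): continuation = 1/1.02·[0.9333·47.8500 + 0.0667·76.2000] = 48.7647; exercise value = 51.0000 > continuation, so V_d = 51.0000 (exercise)
Node 0 (S = 105): continuation = 1/1.02·[0.9333·5.7914 + 0.0667·51.0000] = 8.6326; exercise value = 9.0000 > continuation, so V_0 = 9.0000 (exercise)

9.00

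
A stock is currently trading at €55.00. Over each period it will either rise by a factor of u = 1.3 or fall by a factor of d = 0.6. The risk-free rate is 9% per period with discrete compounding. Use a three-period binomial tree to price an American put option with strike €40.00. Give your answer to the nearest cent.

€2.92

Risk-neutral probability p = (1 + 0.09 − 0.6)/(1.3 − 0.6) = 0.4900/0.7000 = 0.7000
Terminal stock prices: S_uuu = 120.8, S_uud = 55.77, S_udd = 25.74, S_ddd = 11.88
Terminal payoffs (K − S): max(-80.84, 0) = 0, max(-15.77, 0) = 0, max(14.26, 0) = 14.26, max(28.12, 0) = 28.12
Node uu (S = 92.95): continuation = 1/1.09·[0.7000·0.0000 + 0.3000·0.0000] = 0.0000; exercise value = 0.0000 ≤ continuation, so V_uu = 0.0000
Node ud (S = 42.9): continuation = 1/1.09·[0.7000·0.0000 + 0.3000·14.2600] = 3.9248; exercise value = 0.0000 ≤ continuation, so V_ud = 3.9248
Node dd (S = 19.8): continuation = 1/1.09·[0.7000·14.2600 + 0.3000·28.1200] = 16.8972; exercise value = 20.2000 > continuation, so V_dd = 20.2000 (exercise)
Node u (S = 71.5): continuation = 1/1.09·[0.7000·0.0000 + 0.3000·3.9248] = 1.0802; exercise value = 0.0000 ≤ continuation, so V_u = 1.0802
Node d (S = 33): continuation = 1/1.09·[0.7000·3.9248 + 0.3000·20.2000] = 8.0801; exercise value = 7.0000 ≤ continuation, so V_d = 8.0801
Node 0 (S = 55): continuation = 1/1.09·[0.7000·1.0802 + 0.3000·8.0801] = 2.9176; exercise value = 0.0000 ≤ continuation, so V_0 = 2.9176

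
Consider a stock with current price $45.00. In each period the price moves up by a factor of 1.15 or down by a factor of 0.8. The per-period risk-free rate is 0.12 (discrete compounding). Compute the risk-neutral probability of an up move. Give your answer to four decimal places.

Risk-neutral probability p = (1 + 0.12 − 0.8)/(1.15 − 0.8) = 0.3200/0.3500 = 0.9143

p = 0.9143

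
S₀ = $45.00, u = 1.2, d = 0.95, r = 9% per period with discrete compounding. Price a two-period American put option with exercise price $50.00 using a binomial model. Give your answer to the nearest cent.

$5.00

Risk-neutral probability p = (1 + 0.09 − 0.95)/(1.2 − 0.95) = 0.1400/0.2500 = 0.5600
Terminal stock prices: S_uu = 64.8, S_ud = 51.3, S_dd = 40.61
Terminal payoffs (K − S): max(-14.8, 0) = 0, max(-1.3, 0) = 0, max(9.388, 0) = 9.388
Node u (S = 54): continuation = 1/1.09·[0.5600·0.0000 + 0.4400·0.0000] = 0.0000; exercise value = 0.0000 ≤ continuation, so V_u = 0.0000
Node d (S = 42.75): continuation = 1/1.09·[0.5600·0.0000 + 0.4400·9.3875] = 3.7894; exercise value = 7.2500 > continuation, so V_d = 7.2500 (exercise)
Node 0 (S = 45): continuation = 1/1.09·[0.5600·0.0000 + 0.4400·7.2500] = 2.9266; exercise value = 5.0000 > continuation, so V_0 = 5.0000 (exercise)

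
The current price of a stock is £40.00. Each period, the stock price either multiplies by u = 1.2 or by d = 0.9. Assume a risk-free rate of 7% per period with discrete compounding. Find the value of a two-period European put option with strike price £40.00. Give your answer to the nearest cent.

£1.25

Risk-neutral probability p = (1 + 0.07 − 0.9)/(1.2 − 0.9) = 0.1700/0.3000 = 0.5667
Terminal stock prices: S_uu = 57.6, S_ud = 43.2, S_dd = 32.4
Terminal payoffs (K − S): max(-17.6, 0) = 0, max(-3.2, 0) = 0, max(7.6, 0) = 7.6
Node u (S = 48): V_u = 1/1.07·[0.5667·0.0000 + 0.4333·0.0000] = 0.0000
Node d (S = 36): V_d = 1/1.07·[0.5667·0.0000 + 0.4333·7.6000] = 3.0779
Node 0 (S = 40): V_0 = 1/1.07·[0.5667·0.0000 + 0.4333·3.0779] = 1.2465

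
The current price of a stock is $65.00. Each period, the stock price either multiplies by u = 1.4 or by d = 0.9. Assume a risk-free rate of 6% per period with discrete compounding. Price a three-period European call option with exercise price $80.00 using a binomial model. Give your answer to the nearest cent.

$8.79

Risk-neutral probability p = (1 + 0.06 − 0.9)/(1.4 − 0.9) = 0.1600/0.5000 = 0.3200
Terminal stock prices: S_uuu = 178.4, S_uud = 114.7, S_udd = 73.71, S_ddd = 47.39
Terminal payoffs (S − K): max(98.36, 0) = 98.36, max(34.66, 0) = 34.66, max(-6.29, 0) = 0, max(-32.61, 0) = 0
Node uu (S = 127.4): V_uu = 1/1.06·[0.3200·98.3600 + 0.6800·34.6600] = 51.9283
Node ud (S = 81.9): V_ud = 1/1.06·[0.3200·34.6600 + 0.6800·0.0000] = 10.4634
Node dd (S = 52.65): V_dd = 1/1.06·[0.3200·0.0000 + 0.6800·0.0000] = 0.0000
Node u (S = 91): V_u = 1/1.06·[0.3200·51.9283 + 0.6800·10.4634] = 22.3888
Node d (S = 58.5): V_d = 1/1.06·[0.3200·10.4634 + 0.6800·0.0000] = 3.1588
Node 0 (S = 65): V_0 = 1/1.06·[0.3200·22.3888 + 0.6800·3.1588] = 8.7853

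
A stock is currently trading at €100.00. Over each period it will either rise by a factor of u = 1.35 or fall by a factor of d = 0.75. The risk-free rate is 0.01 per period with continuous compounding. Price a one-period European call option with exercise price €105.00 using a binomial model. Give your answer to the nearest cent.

€12.87

Risk-neutral probability p = (e^0.01 − 0.75)/(1.35 − 0.75) = 0.2601/0.6000 = 0.4334
Terminal stock prices: S_u = 135, S_d = 75
Terminal payoffs (S − K): max(30, 0) = 30, max(-30, 0) = 0
Node 0 (S = 100): V_0 = e^(−0.01)·[0.4334·30.0000 + 0.5666·0.0000] = 12.8731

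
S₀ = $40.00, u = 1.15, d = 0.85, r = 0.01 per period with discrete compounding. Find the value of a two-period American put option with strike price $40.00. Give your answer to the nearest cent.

Risk-neutral probability p = (1 + 0.01 − 0.85)/(1.15 − 0.85) = 0.1600/0.3000 = 0.5333
Terminal stock prices: S_uu = 52.9, S_ud = 39.1, S_dd = 28.9
Terminal payoffs (K − S): max(-12.9, 0) = 0, max(0.9, 0) = 0.9, max(11.1, 0) = 11.1
Node u (S = 46): continuation = 1/1.01·[0.5333·0.0000 + 0.4667·0.9000] = 0.4158; exercise value = 0.0000 ≤ continuation, so V_u = 0.4158
Node d (S = 34): continuation = 1/1.01·[0.5333·0.9000 + 0.4667·11.1000] = 5.6040; exercise value = 6.0000 > continuation, so V_d = 6.0000 (exercise)
Node 0 (S = 40): continuation = 1/1.01·[0.5333·0.4158 + 0.4667·6.0000] = 2.9919; exercise value = 0.0000 ≤ continuation, so V_0 = 2.9919

$2.99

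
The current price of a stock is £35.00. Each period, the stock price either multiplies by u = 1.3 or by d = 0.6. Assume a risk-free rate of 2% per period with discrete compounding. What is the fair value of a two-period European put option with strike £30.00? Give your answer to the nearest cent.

£3.92

Risk-neutral probability p = (1 + 0.02 − 0.6)/(1.3 − 0.6) = 0.4200/0.7000 = 0.6000
Terminal stock prices: S_uu = 59.15, S_ud = 27.3, S_dd = 12.6
Terminal payoffs (K − S): max(-29.15, 0) = 0, max(2.7, 0) = 2.7, max(17.4, 0) = 17.4
Node u (S = 45.5): V_u = 1/1.02·[0.6000·0.0000 + 0.4000·2.7000] = 1.0588
Node d (S = 21): V_d = 1/1.02·[0.6000·2.7000 + 0.4000·17.4000] = 8.4118
Node 0 (S = 35): V_0 = 1/1.02·[0.6000·1.0588 + 0.4000·8.4118] = 3.9216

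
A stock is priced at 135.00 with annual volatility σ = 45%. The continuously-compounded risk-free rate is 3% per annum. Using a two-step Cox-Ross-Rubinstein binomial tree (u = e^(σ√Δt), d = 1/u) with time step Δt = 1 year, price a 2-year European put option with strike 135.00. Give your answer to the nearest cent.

25.20

CRR parameters: u = e^(σ√Δt) = e^(0.45·√1) = 1.5683, d = 1/u = 0.6376
Per-period rate: rΔt = 0.03·1 = 0.03, so R = e^0.03 = 1.0305
Risk-neutral probability p = (e^0.03 − 0.6376)/(1.5683 − 0.6376) = 0.3928/0.9307 = 0.4221
Terminal stock prices: S_uu = 332, S_ud = 135, S_dd = 54.89
Terminal payoffs (K − S): max(-197, 0) = 0, max(0, 0) = 0, max(80.11, 0) = 80.11
Node u (S = 211.7): V_u = e^(−0.03)·[0.4221·0.0000 + 0.5779·0.0000] = 0.0000
Node d (S = 86.08): V_d = e^(−0.03)·[0.4221·0.0000 + 0.5779·80.1131] = 44.9303
Node 0 (S = 135): V_0 = e^(−0.03)·[0.4221·0.0000 + 0.5779·44.9303] = 25.1986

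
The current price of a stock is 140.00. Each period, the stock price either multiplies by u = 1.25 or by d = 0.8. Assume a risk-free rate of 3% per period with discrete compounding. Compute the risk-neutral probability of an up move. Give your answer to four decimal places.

Risk-neutral probability p = (1 + 0.03 − 0.8)/(1.25 − 0.8) = 0.2300/0.4500 = 0.5111

p = 0.5111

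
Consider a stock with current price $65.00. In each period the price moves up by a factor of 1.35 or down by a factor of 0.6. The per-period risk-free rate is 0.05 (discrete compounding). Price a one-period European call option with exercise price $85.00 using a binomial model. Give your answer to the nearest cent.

Risk-neutral probability p = (1 + 0.05 − 0.6)/(1.35 − 0.6) = 0.4500/0.7500 = 0.6000
Terminal stock prices: S_u = 87.75, S_d = 39
Terminal payoffs (S − K): max(2.75, 0) = 2.75, max(-46, 0) = 0
Node 0 (S = 65): V_0 = 1/1.05·[0.6000·2.7500 + 0.4000·0.0000] = 1.5714

$1.57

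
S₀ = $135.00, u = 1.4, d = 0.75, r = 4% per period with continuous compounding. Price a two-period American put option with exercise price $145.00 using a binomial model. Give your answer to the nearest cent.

Risk-neutral probability p = (e^0.04 − 0.75)/(1.4 − 0.75) = 0.2908/0.6500 = 0.4474
Terminal stock prices: S_uu = 264.6, S_ud = 141.8, S_dd = 75.94
Terminal payoffs (K − S): max(-119.6, 0) = 0, max(3.25, 0) = 3.25, max(69.06, 0) = 69.06
Node u (S = 189): continuation = e^(−0.04)·[0.4474·0.0000 + 0.5526·3.2500] = 1.7255; exercise value = 0.0000 ≤ continuation, so V_u = 1.7255
Node d (S = 101.2): continuation = e^(−0.04)·[0.4474·3.2500 + 0.5526·69.0625] = 38.0645; exercise value = 43.7500 > continuation, so V_d = 43.7500 (exercise)
Node 0 (S = 135): continuation = e^(−0.04)·[0.4474·1.7255 + 0.5526·43.7500] = 23.9700; exercise value = 10.0000 ≤ continuation, so V_0 = 23.9700

$23.97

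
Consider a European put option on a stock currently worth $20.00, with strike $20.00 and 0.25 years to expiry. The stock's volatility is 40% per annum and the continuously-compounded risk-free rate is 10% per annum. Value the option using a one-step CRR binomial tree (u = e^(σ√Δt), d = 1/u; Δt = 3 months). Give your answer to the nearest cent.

CRR parameters: u = e^(σ√Δt) = e^(0.4·√0.25) = 1.2214, d = 1/u = 0.8187
Per-period rate: rΔt = 0.1·0.25 = 0.025, so R = e^0.025 = 1.0253
Risk-neutral probability p = (e^0.025 − 0.8187)/(1.2214 − 0.8187) = 0.2066/0.4027 = 0.5130
Terminal stock prices: S_u = 24.43, S_d = 16.37
Terminal payoffs (K − S): max(-4.428, 0) = 0, max(3.625, 0) = 3.625
Node 0 (S = 20): V_0 = e^(−0.025)·[0.5130·0.0000 + 0.4870·3.6254] = 1.7219

$1.72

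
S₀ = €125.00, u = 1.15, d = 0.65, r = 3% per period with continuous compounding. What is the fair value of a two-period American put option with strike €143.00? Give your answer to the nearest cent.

Risk-neutral probability p = (e^0.03 − 0.65)/(1.15 − 0.65) = 0.3805/0.5000 = 0.7609
Terminal stock prices: S_uu = 165.3, S_ud = 93.44, S_dd = 52.81
Terminal payoffs (K − S): max(-22.31, 0) = 0, max(49.56, 0) = 49.56, max(90.19, 0) = 90.19
Node u (S = 143.8): continuation = e^(−0.03)·[0.7609·0.0000 + 0.2391·49.5625] = 11.4997; exercise value = 0.0000 ≤ continuation, so V_u = 11.4997
Node d (S = 81.25): continuation = e^(−0.03)·[0.7609·49.5625 + 0.2391·90.1875] = 57.5237; exercise value = 61.7500 > continuation, so V_d = 61.7500 (exercise)
Node 0 (S = 125): continuation = e^(−0.03)·[0.7609·11.4997 + 0.2391·61.7500] = 22.8192; exercise value = 18.0000 ≤ continuation, so V_0 = 22.8192

€22.82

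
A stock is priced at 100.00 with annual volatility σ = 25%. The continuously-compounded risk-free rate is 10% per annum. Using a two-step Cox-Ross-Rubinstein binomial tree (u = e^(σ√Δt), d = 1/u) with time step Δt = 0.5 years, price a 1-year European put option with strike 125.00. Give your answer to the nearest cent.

18.78

CRR parameters: u = e^(σ√Δt) = e^(0.25·√0.5) = 1.1934, d = 1/u = 0.8380
Per-period rate: rΔt = 0.1·0.5 = 0.05, so R = e^0.05 = 1.0513
Risk-neutral probability p = (e^0.05 − 0.8380)/(1.1934 − 0.8380) = 0.2133/0.3554 = 0.6002
Terminal stock prices: S_uu = 142.4, S_ud = 100, S_dd = 70.22
Terminal payoffs (K − S): max(-17.41, 0) = 0, max(25, 0) = 25, max(54.78, 0) = 54.78
Node u (S = 119.3): V_u = e^(−0.05)·[0.6002·0.0000 + 0.3998·25.0000] = 9.5079
Node d (S = 83.8): V_d = e^(−0.05)·[0.6002·25.0000 + 0.3998·54.7811] = 35.1070
Node 0 (S = 100): V_0 = e^(−0.05)·[0.6002·9.5079 + 0.3998·35.1070] = 18.7799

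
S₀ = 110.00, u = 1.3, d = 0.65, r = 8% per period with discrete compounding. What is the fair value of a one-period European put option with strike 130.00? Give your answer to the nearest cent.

Risk-neutral probability p = (1 + 0.08 − 0.65)/(1.3 − 0.65) = 0.4300/0.6500 = 0.6615
Terminal stock prices: S_u = 143, S_d = 71.5
Terminal payoffs (K − S): max(-13, 0) = 0, max(58.5, 0) = 58.5
Node 0 (S = 110): V_0 = 1/1.08·[0.6615·0.0000 + 0.3385·58.5000] = 18.3333

18.33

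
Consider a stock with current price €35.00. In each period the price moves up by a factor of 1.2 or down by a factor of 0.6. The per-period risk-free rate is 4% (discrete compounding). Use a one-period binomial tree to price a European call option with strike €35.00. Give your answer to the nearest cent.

€4.94

Risk-neutral probability p = (1 + 0.04 − 0.6)/(1.2 − 0.6) = 0.4400/0.6000 = 0.7333
Terminal stock prices: S_u = 42, S_d = 21
Terminal payoffs (S − K): max(7, 0) = 7, max(-14, 0) = 0
Node 0 (S = 35): V_0 = 1/1.04·[0.7333·7.0000 + 0.2667·0.0000] = 4.9359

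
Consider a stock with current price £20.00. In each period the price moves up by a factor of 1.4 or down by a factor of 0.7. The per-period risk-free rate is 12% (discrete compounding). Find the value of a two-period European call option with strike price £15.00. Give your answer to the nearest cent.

Risk-neutral probability p = (1 + 0.12 − 0.7)/(1.4 − 0.7) = 0.4200/0.7000 = 0.6000
Terminal stock prices: S_uu = 39.2, S_ud = 19.6, S_dd = 9.8
Terminal payoffs (S − K): max(24.2, 0) = 24.2, max(4.6, 0) = 4.6, max(-5.2, 0) = 0
Node u (S = 28): V_u = 1/1.12·[0.6000·24.2000 + 0.4000·4.6000] = 14.6071
Node d (S = 14): V_d = 1/1.12·[0.6000·4.6000 + 0.4000·0.0000] = 2.4643
Node 0 (S = 20): V_0 = 1/1.12·[0.6000·14.6071 + 0.4000·2.4643] = 8.7054

£8.71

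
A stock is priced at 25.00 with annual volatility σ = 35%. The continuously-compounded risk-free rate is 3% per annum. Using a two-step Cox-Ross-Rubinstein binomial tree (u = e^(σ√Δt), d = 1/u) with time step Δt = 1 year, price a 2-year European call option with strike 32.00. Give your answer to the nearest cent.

CRR parameters: u = e^(σ√Δt) = e^(0.35·√1) = 1.4191, d = 1/u = 0.7047
Per-period rate: rΔt = 0.03·1 = 0.03, so R = e^0.03 = 1.0305
Risk-neutral probability p = (e^0.03 − 0.7047)/(1.4191 − 0.7047) = 0.3258/0.7144 = 0.4560
Terminal stock prices: S_uu = 50.34, S_ud = 25, S_dd = 12.41
Terminal payoffs (S − K): max(18.34, 0) = 18.34, max(-7, 0) = 0, max(-19.59, 0) = 0
Node u (S = 35.48): V_u = e^(−0.03)·[0.4560·18.3438 + 0.5440·0.0000] = 8.1178
Node d (S = 17.62): V_d = e^(−0.03)·[0.4560·0.0000 + 0.5440·0.0000] = 0.0000
Node 0 (S = 25): V_0 = e^(−0.03)·[0.4560·8.1178 + 0.5440·0.0000] = 3.5924

3.59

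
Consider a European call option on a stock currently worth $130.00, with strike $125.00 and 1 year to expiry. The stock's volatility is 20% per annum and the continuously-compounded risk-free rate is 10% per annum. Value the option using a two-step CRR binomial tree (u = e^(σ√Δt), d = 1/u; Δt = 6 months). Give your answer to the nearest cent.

$19.97

CRR parameters: u = e^(σ√Δt) = e^(0.2·√0.5) = 1.1519, d = 1/u = 0.8681
Per-period rate: rΔt = 0.1·0.5 = 0.05, so R = e^0.05 = 1.0513
Risk-neutral probability p = (e^0.05 − 0.8681)/(1.1519 − 0.8681) = 0.1831/0.2838 = 0.6454
Terminal stock prices: S_uu = 172.5, S_ud = 130, S_dd = 97.97
Terminal payoffs (S − K): max(47.5, 0) = 47.5, max(5, 0) = 5, max(-27.03, 0) = 0
Node u (S = 149.7): V_u = e^(−0.05)·[0.6454·47.4965 + 0.3546·5.0000] = 30.8446
Node d (S = 112.9): V_d = e^(−0.05)·[0.6454·5.0000 + 0.3546·0.0000] = 3.0695
Node 0 (S = 130): V_0 = e^(−0.05)·[0.6454·30.8446 + 0.3546·3.0695] = 19.9708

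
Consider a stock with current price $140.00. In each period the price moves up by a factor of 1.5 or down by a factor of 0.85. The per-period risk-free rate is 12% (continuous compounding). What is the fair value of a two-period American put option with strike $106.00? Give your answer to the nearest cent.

Risk-neutral probability p = (e^0.12 − 0.85)/(1.5 − 0.85) = 0.2775/0.6500 = 0.4269
Terminal stock prices: S_uu = 315, S_ud = 178.5, S_dd = 101.1
Terminal payoffs (K − S): max(-209, 0) = 0, max(-72.5, 0) = 0, max(4.85, 0) = 4.85
Node u (S = 210): continuation = e^(−0.12)·[0.4269·0.0000 + 0.5731·0.0000] = 0.0000; exercise value = 0.0000 ≤ continuation, so V_u = 0.0000
Node d (S = 119): continuation = e^(−0.12)·[0.4269·0.0000 + 0.5731·4.8500] = 2.4651; exercise value = 0.0000 ≤ continuation, so V_d = 2.4651
Node 0 (S = 140): continuation = e^(−0.12)·[0.4269·0.0000 + 0.5731·2.4651] = 1.2530; exercise value = 0.0000 ≤ continuation, so V_0 = 1.2530

$1.25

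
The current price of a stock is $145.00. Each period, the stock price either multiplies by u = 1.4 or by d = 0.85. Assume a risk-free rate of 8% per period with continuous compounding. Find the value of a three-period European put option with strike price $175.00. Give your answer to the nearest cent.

$22.31

Risk-neutral probability p = (e^0.08 − 0.85)/(1.4 − 0.85) = 0.2333/0.5500 = 0.4242
Terminal stock prices: S_uuu = 397.9, S_uud = 241.6, S_udd = 146.7, S_ddd = 89.05
Terminal payoffs (K − S): max(-222.9, 0) = 0, max(-66.57, 0) = 0, max(28.33, 0) = 28.33, max(85.95, 0) = 85.95
Node uu (S = 284.2): V_uu = e^(−0.08)·[0.4242·0.0000 + 0.5758·0.0000] = 0.0000
Node ud (S = 172.5): V_ud = e^(−0.08)·[0.4242·0.0000 + 0.5758·28.3325] = 15.0607
Node dd (S = 104.8): V_dd = e^(−0.08)·[0.4242·28.3325 + 0.5758·85.9519] = 56.7829
Node u (S = 203): V_u = e^(−0.08)·[0.4242·0.0000 + 0.5758·15.0607] = 8.0058
Node d (S = 123.2): V_d = e^(−0.08)·[0.4242·15.0607 + 0.5758·56.7829] = 36.0810
Node 0 (S = 145): V_0 = e^(−0.08)·[0.4242·8.0058 + 0.5758·36.0810] = 22.3142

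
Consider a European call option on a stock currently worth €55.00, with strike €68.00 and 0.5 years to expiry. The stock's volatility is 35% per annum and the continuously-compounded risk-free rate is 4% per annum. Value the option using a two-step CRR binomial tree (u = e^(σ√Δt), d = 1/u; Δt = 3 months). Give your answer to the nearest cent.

€2.32

CRR parameters: u = e^(σ√Δt) = e^(0.35·√0.25) = 1.1912, d = 1/u = 0.8395
Per-period rate: rΔt = 0.04·0.25 = 0.01, so R = e^0.01 = 1.0101
Risk-neutral probability p = (e^0.01 − 0.8395)/(1.1912 − 0.8395) = 0.1706/0.3518 = 0.4849
Terminal stock prices: S_uu = 78.05, S_ud = 55, S_dd = 38.76
Terminal payoffs (S − K): max(10.05, 0) = 10.05, max(-13, 0) = 0, max(-29.24, 0) = 0
Node u (S = 65.52): V_u = e^(−0.01)·[0.4849·10.0487 + 0.5151·0.0000] = 4.8244
Node d (S = 46.17): V_d = e^(−0.01)·[0.4849·0.0000 + 0.5151·0.0000] = 0.0000
Node 0 (S = 55): V_0 = e^(−0.01)·[0.4849·4.8244 + 0.5151·0.0000] = 2.3162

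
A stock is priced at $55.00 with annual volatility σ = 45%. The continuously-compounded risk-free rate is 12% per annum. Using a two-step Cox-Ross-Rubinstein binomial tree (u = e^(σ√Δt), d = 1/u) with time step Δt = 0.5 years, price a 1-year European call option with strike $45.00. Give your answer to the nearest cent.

$18.38

CRR parameters: u = e^(σ√Δt) = e^(0.45·√0.5) = 1.3746, d = 1/u = 0.7275
Per-period rate: rΔt = 0.12·0.5 = 0.06, so R = e^0.06 = 1.0618
Risk-neutral probability p = (e^0.06 − 0.7275)/(1.3746 − 0.7275) = 0.3344/0.6472 = 0.5167
Terminal stock prices: S_uu = 103.9, S_ud = 55, S_dd = 29.11
Terminal payoffs (S − K): max(58.93, 0) = 58.93, max(10, 0) = 10, max(-15.89, 0) = 0
Node u (S = 75.61): V_u = e^(−0.06)·[0.5167·58.9312 + 0.4833·10.0000] = 33.2263
Node d (S = 40.01): V_d = e^(−0.06)·[0.5167·10.0000 + 0.4833·0.0000] = 4.8657
Node 0 (S = 55): V_0 = e^(−0.06)·[0.5167·33.2263 + 0.4833·4.8657] = 18.3818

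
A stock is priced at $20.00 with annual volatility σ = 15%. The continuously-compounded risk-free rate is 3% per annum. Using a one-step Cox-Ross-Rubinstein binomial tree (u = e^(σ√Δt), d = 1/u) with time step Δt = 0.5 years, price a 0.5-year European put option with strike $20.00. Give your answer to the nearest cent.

CRR parameters: u = e^(σ√Δt) = e^(0.15·√0.5) = 1.1119, d = 1/u = 0.8994
Per-period rate: rΔt = 0.03·0.5 = 0.015, so R = e^0.015 = 1.0151
Risk-neutral probability p = (e^0.015 − 0.8994)/(1.1119 − 0.8994) = 0.1157/0.2125 = 0.5446
Terminal stock prices: S_u = 22.24, S_d = 17.99
Terminal payoffs (K − S): max(-2.238, 0) = 0, max(2.013, 0) = 2.013
Node 0 (S = 20): V_0 = e^(−0.015)·[0.5446·0.0000 + 0.4554·2.0127] = 0.9029

$0.90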